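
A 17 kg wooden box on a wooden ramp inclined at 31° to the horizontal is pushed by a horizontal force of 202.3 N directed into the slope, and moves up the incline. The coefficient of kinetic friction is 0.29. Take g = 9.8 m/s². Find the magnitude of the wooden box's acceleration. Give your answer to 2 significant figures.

0.94 m/s²

The horizontal push has components F cos 31° = 202.3 × 0.8572 = 173.412 N up the incline and F sin 31° = 202.3 × 0.5150 = 104.185 N pressing into the surface.
The normal force is therefore N = mg cos 31° + F sin 31° = 142.810 + 104.185 = 246.995 N, and kinetic friction down the slope is μN = 0.29 × 246.995 = 71.629 N.
Along the incline: F cos 31° − mg sin 31° − μN = ma, so 173.412 − 85.799 − 71.629 = 17 a, giving a = 0.9402 m/s².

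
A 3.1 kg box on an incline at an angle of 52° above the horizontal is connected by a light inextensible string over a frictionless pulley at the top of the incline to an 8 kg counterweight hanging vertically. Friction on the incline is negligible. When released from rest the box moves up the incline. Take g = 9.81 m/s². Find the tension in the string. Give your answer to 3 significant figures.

39.2 N

For the box on the incline: the weight component along the slope is m₁g sin 52° = 3.1 × 9.81 × 0.7880 = 23.964 N and the normal force is N = m₁g cos 52° = 18.723 N.
Newton's second law for the box (up-slope positive): T − 23.964 = 3.1 a. For the hanging counterweight (downward positive): 8 × 9.81 − T = 8 a.
Adding the two equations eliminates T: 54.516 = 11.1 a, so a = 4.9114 m/s².
Then from the hanging counterweight's equation, T = 8 × (9.81 − 4.9114) = 39.189 N.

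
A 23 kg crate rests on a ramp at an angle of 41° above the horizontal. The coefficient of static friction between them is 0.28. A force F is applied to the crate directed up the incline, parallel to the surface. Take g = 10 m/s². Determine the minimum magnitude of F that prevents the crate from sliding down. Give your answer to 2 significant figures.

The normal force is N = mg cos 41° = 173.583 N. With F at its minimum the crate is on the verge of sliding down, so static friction is at its maximum μ_s N = 0.28 × 173.583 = 48.603 N and acts up the slope.
Equilibrium along the incline: F + μ_s N = mg sin 41°, so F = 150.894 − 48.603 = 102.291 N.

100 N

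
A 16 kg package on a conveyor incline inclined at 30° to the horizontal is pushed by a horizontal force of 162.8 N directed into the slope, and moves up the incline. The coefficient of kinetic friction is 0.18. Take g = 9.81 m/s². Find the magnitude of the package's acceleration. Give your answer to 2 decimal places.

1.46 m/s²

The horizontal push has components F cos 30° = 162.8 × 0.8660 = 140.985 N up the incline and F sin 30° = 162.8 × 0.5000 = 81.400 N pressing into the surface.
The normal force is therefore N = mg cos 30° + F sin 30° = 135.927 + 81.400 = 217.327 N, and kinetic friction down the slope is μN = 0.18 × 217.327 = 39.119 N.
Along the incline: F cos 30° − mg sin 30° − μN = ma, so 140.985 − 78.480 − 39.119 = 16 a, giving a = 1.4616 m/s².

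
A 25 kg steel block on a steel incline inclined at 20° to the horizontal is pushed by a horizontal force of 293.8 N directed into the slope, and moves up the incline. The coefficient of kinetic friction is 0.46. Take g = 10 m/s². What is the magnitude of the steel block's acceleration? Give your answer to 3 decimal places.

The horizontal push has components F cos 20° = 293.8 × 0.9397 = 276.084 N up the incline and F sin 20° = 293.8 × 0.3420 = 100.480 N pressing into the surface.
The normal force is therefore N = mg cos 20° + F sin 20° = 234.925 + 100.480 = 335.405 N, and kinetic friction down the slope is μN = 0.46 × 335.405 = 154.286 N.
Along the incline: F cos 20° − mg sin 20° − μN = ma, so 276.084 − 85.500 − 154.286 = 25 a, giving a = 1.4519 m/s².

1.452 m/s²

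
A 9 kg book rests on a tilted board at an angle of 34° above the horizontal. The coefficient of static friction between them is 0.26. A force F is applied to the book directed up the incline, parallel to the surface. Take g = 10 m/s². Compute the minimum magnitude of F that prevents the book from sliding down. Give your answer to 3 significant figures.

The normal force is N = mg cos 34° = 74.613 N. With F at its minimum the book is on the verge of sliding down, so static friction is at its maximum μ_s N = 0.26 × 74.613 = 19.399 N and acts up the slope.
Equilibrium along the incline: F + μ_s N = mg sin 34°, so F = 50.327 − 19.399 = 30.928 N.

30.9 N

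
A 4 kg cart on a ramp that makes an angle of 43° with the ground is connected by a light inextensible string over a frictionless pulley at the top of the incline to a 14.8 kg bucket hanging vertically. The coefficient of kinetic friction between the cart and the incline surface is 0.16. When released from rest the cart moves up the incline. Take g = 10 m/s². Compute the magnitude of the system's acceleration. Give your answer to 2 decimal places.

6.17 m/s²

For the cart on the incline: the weight component along the slope is m₁g sin 43° = 4 × 10 × 0.6820 = 27.280 N and the normal force is N = m₁g cos 43° = 29.254 N.
Kinetic friction opposes the cart's motion up the incline: f = μN = 0.16 × 29.254 = 4.681 N acting down the slope.
Newton's second law for the cart (up-slope positive): T − 27.280 − 4.681 = 4 a. For the hanging bucket (downward positive): 14.8 × 10 − T = 14.8 a.
Adding the two equations eliminates T: 116.039 = 18.8 a, so a = 6.1723 m/s².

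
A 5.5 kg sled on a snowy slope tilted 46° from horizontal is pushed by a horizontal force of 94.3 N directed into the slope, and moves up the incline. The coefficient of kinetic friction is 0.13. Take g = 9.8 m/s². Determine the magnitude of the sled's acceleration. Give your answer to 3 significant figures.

2.37 m/s²

The horizontal push has components F cos 46° = 94.3 × 0.6947 = 65.510 N up the incline and F sin 46° = 94.3 × 0.7193 = 67.830 N pressing into the surface.
The normal force is therefore N = mg cos 46° + F sin 46° = 37.444 + 67.830 = 105.274 N, and kinetic friction down the slope is μN = 0.13 × 105.274 = 13.686 N.
Along the incline: F cos 46° − mg sin 46° − μN = ma, so 65.510 − 38.770 − 13.686 = 5.5 a, giving a = 2.3735 m/s².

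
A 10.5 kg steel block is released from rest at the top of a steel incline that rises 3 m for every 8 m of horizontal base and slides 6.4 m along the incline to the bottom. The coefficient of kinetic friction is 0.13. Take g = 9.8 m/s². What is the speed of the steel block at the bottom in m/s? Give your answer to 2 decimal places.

The weight component along the incline is mg sin 20.56° = 36.131 N and the normal force is N = mg cos 20.56° = 96.348 N.
Friction up the slope is f = μN = 0.13 × 96.348 = 12.525 N, so the net downslope force is 36.131 − 12.525 = 23.606 N and a = 23.606 / 10.5 = 2.2482 m/s².
Starting from rest over a distance of 6.4 m, v² = 2aL = 2 × 2.2482 × 6.4 = 28.7770, so v = 5.3644 m/s.

5.36 m/s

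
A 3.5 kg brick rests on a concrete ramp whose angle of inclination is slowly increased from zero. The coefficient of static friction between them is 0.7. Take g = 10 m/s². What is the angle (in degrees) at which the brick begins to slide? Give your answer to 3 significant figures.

35.0°

At the threshold of sliding, static friction is at its maximum μ_s N and exactly balances the weight component along the incline: mg sin θ = μ_s mg cos θ.
Hence tan θ = μ_s = 0.7, so θ = arctan(0.7) = 34.9920°.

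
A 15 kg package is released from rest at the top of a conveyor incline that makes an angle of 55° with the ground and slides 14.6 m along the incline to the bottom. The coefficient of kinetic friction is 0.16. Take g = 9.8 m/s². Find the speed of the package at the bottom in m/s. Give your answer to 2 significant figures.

The weight component along the incline is mg sin 55° = 120.415 N and the normal force is N = mg cos 55° = 84.316 N.
Friction up the slope is f = μN = 0.16 × 84.316 = 13.491 N, so the net downslope force is 120.415 − 13.491 = 106.924 N and a = 106.924 / 15 = 7.1283 m/s².
Starting from rest over a distance of 14.6 m, v² = 2aL = 2 × 7.1283 × 14.6 = 208.1464, so v = 14.4273 m/s.

14 m/s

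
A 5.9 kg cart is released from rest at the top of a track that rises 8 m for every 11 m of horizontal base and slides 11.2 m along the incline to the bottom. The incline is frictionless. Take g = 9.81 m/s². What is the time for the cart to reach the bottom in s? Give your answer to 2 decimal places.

1.97 s

The weight component along the incline is mg sin 36.03° = 34.043 N and the normal force is N = mg cos 36.03° = 46.809 N.
With no friction, a = g sin 36.03° = 5.7700 m/s².
Starting from rest, L = ½at², so t = √(2L/a) = √(2 × 11.2 / 5.7700) = 1.9703 s.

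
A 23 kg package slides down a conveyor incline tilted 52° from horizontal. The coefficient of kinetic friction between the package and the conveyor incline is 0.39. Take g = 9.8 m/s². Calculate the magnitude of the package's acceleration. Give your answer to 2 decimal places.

Resolving the weight along the incline: the component pulling the package down the slope is mg sin 52° = 23 × 9.8 × 0.7880 = 177.615 N, and the normal force is N = mg cos 52° = 23 × 9.8 × 0.6157 = 138.779 N.
Kinetic friction acts up the slope with magnitude f = μN = 0.39 × 138.779 = 54.124 N.
Net force along the incline is 177.615 − 54.124 = 123.491 N, so a = 123.491 / 23 = 5.3692 m/s².

5.37 m/s²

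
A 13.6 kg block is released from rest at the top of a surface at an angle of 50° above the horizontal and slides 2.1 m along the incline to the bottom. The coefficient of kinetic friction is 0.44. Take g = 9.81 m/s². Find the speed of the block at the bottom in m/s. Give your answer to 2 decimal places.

The weight component along the incline is mg sin 50° = 102.203 N and the normal force is N = mg cos 50° = 85.758 N.
Friction up the slope is f = μN = 0.44 × 85.758 = 37.734 N, so the net downslope force is 102.203 − 37.734 = 64.469 N and a = 64.469 / 13.6 = 4.7404 m/s².
Starting from rest over a distance of 2.1 m, v² = 2aL = 2 × 4.7404 × 2.1 = 19.9097, so v = 4.4620 m/s.

4.46 m/s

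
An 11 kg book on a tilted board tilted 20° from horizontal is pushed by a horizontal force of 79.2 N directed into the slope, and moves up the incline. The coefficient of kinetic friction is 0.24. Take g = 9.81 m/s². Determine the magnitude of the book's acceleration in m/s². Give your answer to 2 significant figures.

0.61 m/s²

The horizontal push has components F cos 20° = 79.2 × 0.9397 = 74.424 N up the incline and F sin 20° = 79.2 × 0.3420 = 27.086 N pressing into the surface.
The normal force is therefore N = mg cos 20° + F sin 20° = 101.403 + 27.086 = 128.489 N, and kinetic friction down the slope is μN = 0.24 × 128.489 = 30.837 N.
Along the incline: F cos 20° − mg sin 20° − μN = ma, so 74.424 − 36.905 − 30.837 = 11 a, giving a = 0.6075 m/s².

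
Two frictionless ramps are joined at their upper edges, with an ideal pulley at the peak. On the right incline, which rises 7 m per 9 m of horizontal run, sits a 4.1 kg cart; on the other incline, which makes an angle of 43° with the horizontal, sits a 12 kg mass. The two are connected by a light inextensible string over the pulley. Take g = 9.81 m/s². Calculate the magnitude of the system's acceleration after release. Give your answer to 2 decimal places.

3.45 m/s²

Resolve each weight along its own incline: the 4.1 kg mass has component 4.1 × 9.81 × sin 37.87° = 24.693 N down its slope, and the 12 kg mass has 12 × 9.81 × sin 43° = 80.285 N down its slope.
The 12 kg side's 80.285 N exceeds the other side's 24.693 N, so that mass slides down and the 4.1 kg mass slides up. Taking that direction as positive, Newton's second law for the whole system gives 80.285 − 24.693 = (4.1 + 12) a, so a = 55.592 / 16.1 = 3.4529 m/s².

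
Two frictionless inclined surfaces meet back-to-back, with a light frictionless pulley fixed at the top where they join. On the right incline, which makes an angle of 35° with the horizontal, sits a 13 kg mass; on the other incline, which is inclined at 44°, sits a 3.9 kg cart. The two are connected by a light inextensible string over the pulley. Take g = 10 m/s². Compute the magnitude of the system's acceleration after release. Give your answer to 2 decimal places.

2.81 m/s²

Resolve each weight along its own incline: the 13 kg mass has component 13 × 10 × sin 35° = 74.565 N down its slope, and the 3.9 kg mass has 3.9 × 10 × sin 44° = 27.092 N down its slope.
The 13 kg side's 74.565 N exceeds the other side's 27.092 N, so that mass slides down and the 3.9 kg mass slides up. Taking that direction as positive, Newton's second law for the whole system gives 74.565 − 27.092 = (13 + 3.9) a, so a = 47.473 / 16.9 = 2.8091 m/s².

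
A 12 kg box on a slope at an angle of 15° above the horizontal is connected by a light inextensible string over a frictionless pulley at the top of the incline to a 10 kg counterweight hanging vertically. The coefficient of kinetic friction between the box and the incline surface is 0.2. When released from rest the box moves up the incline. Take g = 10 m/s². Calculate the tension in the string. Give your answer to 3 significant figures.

79.2 N

For the box on the incline: the weight component along the slope is m₁g sin 15° = 12 × 10 × 0.2588 = 31.056 N and the normal force is N = m₁g cos 15° = 115.911 N.
Kinetic friction opposes the box's motion up the incline: f = μN = 0.2 × 115.911 = 23.182 N acting down the slope.
Newton's second law for the box (up-slope positive): T − 31.056 − 23.182 = 12 a. For the hanging counterweight (downward positive): 10 × 10 − T = 10 a.
Adding the two equations eliminates T: 45.762 = 22 a, so a = 2.0801 m/s².
Then from the hanging counterweight's equation, T = 10 × (10 − 2.0801) = 79.199 N.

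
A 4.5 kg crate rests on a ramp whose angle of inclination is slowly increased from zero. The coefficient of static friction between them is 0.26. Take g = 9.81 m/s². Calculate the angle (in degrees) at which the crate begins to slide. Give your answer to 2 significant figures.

15°

At the threshold of sliding, static friction is at its maximum μ_s N and exactly balances the weight component along the incline: mg sin θ = μ_s mg cos θ.
Hence tan θ = μ_s = 0.26, so θ = arctan(0.26) = 14.5742°.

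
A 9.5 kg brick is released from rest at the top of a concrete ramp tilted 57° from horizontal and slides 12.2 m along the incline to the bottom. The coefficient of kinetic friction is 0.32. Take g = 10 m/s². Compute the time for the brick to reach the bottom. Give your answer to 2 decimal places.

1.92 s

The weight component along the incline is mg sin 57° = 79.674 N and the normal force is N = mg cos 57° = 51.741 N.
Friction up the slope is f = μN = 0.32 × 51.741 = 16.557 N, so the net downslope force is 79.674 − 16.557 = 63.117 N and a = 63.117 / 9.5 = 6.6439 m/s².
Starting from rest, L = ½at², so t = √(2L/a) = √(2 × 12.2 / 6.6439) = 1.9164 s.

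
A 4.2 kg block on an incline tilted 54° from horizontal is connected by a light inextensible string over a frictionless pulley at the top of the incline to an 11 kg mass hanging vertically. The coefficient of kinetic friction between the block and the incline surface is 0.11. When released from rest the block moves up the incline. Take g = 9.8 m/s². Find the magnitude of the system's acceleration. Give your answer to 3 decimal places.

For the block on the incline: the weight component along the slope is m₁g sin 54° = 4.2 × 9.8 × 0.8090 = 33.298 N and the normal force is N = m₁g cos 54° = 24.193 N.
Kinetic friction opposes the block's motion up the incline: f = μN = 0.11 × 24.193 = 2.661 N acting down the slope.
Newton's second law for the block (up-slope positive): T − 33.298 − 2.661 = 4.2 a. For the hanging mass (downward positive): 11 × 9.8 − T = 11 a.
Adding the two equations eliminates T: 71.841 = 15.2 a, so a = 4.7264 m/s².

4.726 m/s²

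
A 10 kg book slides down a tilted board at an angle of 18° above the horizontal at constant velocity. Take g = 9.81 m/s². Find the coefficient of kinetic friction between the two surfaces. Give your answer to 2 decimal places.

0.32

At constant velocity the net force along the incline is zero: mg sin 18° = μ mg cos 18°.
So μ = tan 18° = 0.3090 / 0.9511 = 0.3249.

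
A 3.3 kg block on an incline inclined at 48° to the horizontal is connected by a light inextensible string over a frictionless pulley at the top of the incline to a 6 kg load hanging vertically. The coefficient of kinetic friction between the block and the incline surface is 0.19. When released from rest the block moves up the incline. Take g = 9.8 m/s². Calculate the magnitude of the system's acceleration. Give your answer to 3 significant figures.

For the block on the incline: the weight component along the slope is m₁g sin 48° = 3.3 × 9.8 × 0.7431 = 24.032 N and the normal force is N = m₁g cos 48° = 21.640 N.
Kinetic friction opposes the block's motion up the incline: f = μN = 0.19 × 21.640 = 4.112 N acting down the slope.
Newton's second law for the block (up-slope positive): T − 24.032 − 4.112 = 3.3 a. For the hanging load (downward positive): 6 × 9.8 − T = 6 a.
Adding the two equations eliminates T: 30.656 = 9.3 a, so a = 3.2963 m/s².

3.30 m/s²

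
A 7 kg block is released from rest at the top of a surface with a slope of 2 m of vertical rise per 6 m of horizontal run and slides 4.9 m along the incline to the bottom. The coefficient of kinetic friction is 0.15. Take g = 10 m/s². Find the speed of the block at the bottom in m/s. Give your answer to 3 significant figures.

4.13 m/s

The weight component along the incline is mg sin 18.43° = 22.136 N and the normal force is N = mg cos 18.43° = 66.408 N.
Friction up the slope is f = μN = 0.15 × 66.408 = 9.961 N, so the net downslope force is 22.136 − 9.961 = 12.175 N and a = 12.175 / 7 = 1.7393 m/s².
Starting from rest over a distance of 4.9 m, v² = 2aL = 2 × 1.7393 × 4.9 = 17.0451, so v = 4.1286 m/s.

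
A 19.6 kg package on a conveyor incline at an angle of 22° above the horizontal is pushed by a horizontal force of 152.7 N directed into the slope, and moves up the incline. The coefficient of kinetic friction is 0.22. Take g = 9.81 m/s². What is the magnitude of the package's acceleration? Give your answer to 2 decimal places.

The horizontal push has components F cos 22° = 152.7 × 0.9272 = 141.583 N up the incline and F sin 22° = 152.7 × 0.3746 = 57.201 N pressing into the surface.
The normal force is therefore N = mg cos 22° + F sin 22° = 178.278 + 57.201 = 235.479 N, and kinetic friction down the slope is μN = 0.22 × 235.479 = 51.805 N.
Along the incline: F cos 22° − mg sin 22° − μN = ma, so 141.583 − 72.027 − 51.805 = 19.6 a, giving a = 0.9057 m/s².

0.91 m/s²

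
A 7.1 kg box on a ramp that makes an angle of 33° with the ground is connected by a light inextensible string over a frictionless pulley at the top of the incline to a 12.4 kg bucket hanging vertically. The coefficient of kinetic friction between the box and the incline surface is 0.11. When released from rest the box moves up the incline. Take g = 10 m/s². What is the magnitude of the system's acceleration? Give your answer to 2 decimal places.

For the box on the incline: the weight component along the slope is m₁g sin 33° = 7.1 × 10 × 0.5446 = 38.667 N and the normal force is N = m₁g cos 33° = 59.546 N.
Kinetic friction opposes the box's motion up the incline: f = μN = 0.11 × 59.546 = 6.550 N acting down the slope.
Newton's second law for the box (up-slope positive): T − 38.667 − 6.550 = 7.1 a. For the hanging bucket (downward positive): 12.4 × 10 − T = 12.4 a.
Adding the two equations eliminates T: 78.783 = 19.5 a, so a = 4.0402 m/s².

4.04 m/s²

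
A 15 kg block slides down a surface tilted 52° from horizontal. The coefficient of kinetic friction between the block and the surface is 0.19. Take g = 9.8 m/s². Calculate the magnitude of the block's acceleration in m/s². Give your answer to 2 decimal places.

6.58 m/s²

Resolving the weight along the incline: the component pulling the block down the slope is mg sin 52° = 15 × 9.8 × 0.7880 = 115.836 N, and the normal force is N = mg cos 52° = 15 × 9.8 × 0.6157 = 90.508 N.
Kinetic friction acts up the slope with magnitude f = μN = 0.19 × 90.508 = 17.197 N.
Net force along the incline is 115.836 − 17.197 = 98.639 N, so a = 98.639 / 15 = 6.5759 m/s².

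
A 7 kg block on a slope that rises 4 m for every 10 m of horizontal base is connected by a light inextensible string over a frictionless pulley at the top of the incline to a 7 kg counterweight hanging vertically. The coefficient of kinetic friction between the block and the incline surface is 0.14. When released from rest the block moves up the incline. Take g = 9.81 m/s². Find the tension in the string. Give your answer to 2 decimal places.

For the block on the incline: the weight component along the slope is m₁g sin 21.80° = 7 × 9.81 × 0.3714 = 25.504 N and the normal force is N = m₁g cos 21.80° = 63.758 N.
Kinetic friction opposes the block's motion up the incline: f = μN = 0.14 × 63.758 = 8.926 N acting down the slope.
Newton's second law for the block (up-slope positive): T − 25.504 − 8.926 = 7 a. For the hanging counterweight (downward positive): 7 × 9.81 − T = 7 a.
Adding the two equations eliminates T: 34.240 = 14 a, so a = 2.4457 m/s².
Then from the hanging counterweight's equation, T = 7 × (9.81 − 2.4457) = 51.550 N.

51.55 N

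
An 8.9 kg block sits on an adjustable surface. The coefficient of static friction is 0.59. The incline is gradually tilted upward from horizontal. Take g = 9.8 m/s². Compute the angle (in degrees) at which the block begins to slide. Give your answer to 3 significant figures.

30.5°

At the threshold of sliding, static friction is at its maximum μ_s N and exactly balances the weight component along the incline: mg sin θ = μ_s mg cos θ.
Hence tan θ = μ_s = 0.59, so θ = arctan(0.59) = 30.5406°.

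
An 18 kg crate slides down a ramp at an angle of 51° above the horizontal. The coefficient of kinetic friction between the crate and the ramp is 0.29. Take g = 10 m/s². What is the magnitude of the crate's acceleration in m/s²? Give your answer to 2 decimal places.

Resolving the weight along the incline: the component pulling the crate down the slope is mg sin 51° = 18 × 10 × 0.7771 = 139.878 N, and the normal force is N = mg cos 51° = 18 × 10 × 0.6293 = 113.274 N.
Kinetic friction acts up the slope with magnitude f = μN = 0.29 × 113.274 = 32.849 N.
Net force along the incline is 139.878 − 32.849 = 107.029 N, so a = 107.029 / 18 = 5.9461 m/s².

5.95 m/s²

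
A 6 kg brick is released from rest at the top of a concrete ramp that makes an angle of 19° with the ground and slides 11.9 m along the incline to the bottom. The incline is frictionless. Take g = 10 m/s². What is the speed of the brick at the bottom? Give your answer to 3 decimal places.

8.803 m/s

The weight component along the incline is mg sin 19° = 19.534 N and the normal force is N = mg cos 19° = 56.731 N.
With no friction, a = g sin 19° = 3.2557 m/s².
Starting from rest over a distance of 11.9 m, v² = 2aL = 2 × 3.2557 × 11.9 = 77.4857, so v = 8.8026 m/s.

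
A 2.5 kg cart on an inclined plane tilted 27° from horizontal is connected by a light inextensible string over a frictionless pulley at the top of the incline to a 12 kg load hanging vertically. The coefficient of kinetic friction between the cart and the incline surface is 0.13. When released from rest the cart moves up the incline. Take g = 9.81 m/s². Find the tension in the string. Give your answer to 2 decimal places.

For the cart on the incline: the weight component along the slope is m₁g sin 27° = 2.5 × 9.81 × 0.4540 = 11.134 N and the normal force is N = m₁g cos 27° = 21.852 N.
Kinetic friction opposes the cart's motion up the incline: f = μN = 0.13 × 21.852 = 2.841 N acting down the slope.
Newton's second law for the cart (up-slope positive): T − 11.134 − 2.841 = 2.5 a. For the hanging load (downward positive): 12 × 9.81 − T = 12 a.
Adding the two equations eliminates T: 103.745 = 14.5 a, so a = 7.1548 m/s².
Then from the hanging load's equation, T = 12 × (9.81 − 7.1548) = 31.862 N.

31.86 N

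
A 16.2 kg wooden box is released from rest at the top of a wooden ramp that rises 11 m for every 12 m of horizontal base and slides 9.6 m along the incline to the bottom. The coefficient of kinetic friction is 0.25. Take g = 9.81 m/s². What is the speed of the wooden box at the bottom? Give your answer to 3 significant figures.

The weight component along the incline is mg sin 42.51° = 107.388 N and the normal force is N = mg cos 42.51° = 117.150 N.
Friction up the slope is f = μN = 0.25 × 117.150 = 29.288 N, so the net downslope force is 107.388 − 29.288 = 78.100 N and a = 78.100 / 16.2 = 4.8210 m/s².
Starting from rest over a distance of 9.6 m, v² = 2aL = 2 × 4.8210 × 9.6 = 92.5632, so v = 9.6210 m/s.

9.62 m/s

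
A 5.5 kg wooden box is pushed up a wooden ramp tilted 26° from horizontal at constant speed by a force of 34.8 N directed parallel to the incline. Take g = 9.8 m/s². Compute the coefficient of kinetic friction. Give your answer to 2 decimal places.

0.23

At constant speed ΣF = 0 along the incline. The applied 34.8 N acts up the slope; the weight component mg sin 26° = 23.628 N and kinetic friction μN both act down the slope.
So 34.8 = 23.628 + μ × 48.445, giving μ = (34.8 − 23.628) / 48.445 = 0.2306.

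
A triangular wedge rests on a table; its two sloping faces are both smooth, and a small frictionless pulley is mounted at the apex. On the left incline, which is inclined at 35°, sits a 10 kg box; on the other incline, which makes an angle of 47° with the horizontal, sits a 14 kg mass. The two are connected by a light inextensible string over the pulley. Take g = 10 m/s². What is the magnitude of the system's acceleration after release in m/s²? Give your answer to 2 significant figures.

1.9 m/s²

Resolve each weight along its own incline: the 10 kg mass has component 10 × 10 × sin 35° = 57.358 N down its slope, and the 14 kg mass has 14 × 10 × sin 47° = 102.390 N down its slope.
The 14 kg side's 102.390 N exceeds the other side's 57.358 N, so that mass slides down and the 10 kg mass slides up. Taking that direction as positive, Newton's second law for the whole system gives 102.390 − 57.358 = (10 + 14) a, so a = 45.032 / 24 = 1.8763 m/s².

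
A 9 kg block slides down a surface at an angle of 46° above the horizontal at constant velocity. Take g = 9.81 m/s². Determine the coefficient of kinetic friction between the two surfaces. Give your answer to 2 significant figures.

1.0

At constant velocity the net force along the incline is zero: mg sin 46° = μ mg cos 46°.
So μ = tan 46° = 0.7193 / 0.6947 = 1.0354.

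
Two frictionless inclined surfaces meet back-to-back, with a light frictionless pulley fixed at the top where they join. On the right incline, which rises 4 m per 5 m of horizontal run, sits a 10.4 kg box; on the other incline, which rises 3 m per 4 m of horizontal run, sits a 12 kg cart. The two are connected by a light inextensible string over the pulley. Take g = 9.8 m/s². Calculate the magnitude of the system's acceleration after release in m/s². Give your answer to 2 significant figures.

0.31 m/s²

Resolve each weight along its own incline: the 10.4 kg mass has component 10.4 × 9.8 × sin 38.66° = 63.669 N down its slope, and the 12 kg mass has 12 × 9.8 × sin 36.87° = 70.560 N down its slope.
The 12 kg side's 70.560 N exceeds the other side's 63.669 N, so that mass slides down and the 10.4 kg mass slides up. Taking that direction as positive, Newton's second law for the whole system gives 70.560 − 63.669 = (10.4 + 12) a, so a = 6.891 / 22.4 = 0.3076 m/s².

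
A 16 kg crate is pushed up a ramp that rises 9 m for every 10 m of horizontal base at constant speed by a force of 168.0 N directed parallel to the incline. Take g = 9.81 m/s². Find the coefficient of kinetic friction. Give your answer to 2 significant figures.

At constant speed ΣF = 0 along the incline. The applied 168.0 N acts up the slope; the weight component mg sin 41.99° = 105.001 N and kinetic friction μN both act down the slope.
So 168.0 = 105.001 + μ × 116.667, giving μ = (168.0 − 105.001) / 116.667 = 0.5400.

0.54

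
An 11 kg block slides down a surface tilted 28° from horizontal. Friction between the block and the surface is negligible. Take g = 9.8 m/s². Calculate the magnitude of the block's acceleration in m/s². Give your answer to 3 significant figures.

4.60 m/s²

Resolving the weight along the incline: the component pulling the block down the slope is mg sin 28° = 11 × 9.8 × 0.4695 = 50.612 N, and the normal force is N = mg cos 28° = 11 × 9.8 × 0.8829 = 95.177 N.
With no friction the net force along the incline is 50.612 N, so a = g sin 28° = 50.612 / 11 = 4.6011 m/s².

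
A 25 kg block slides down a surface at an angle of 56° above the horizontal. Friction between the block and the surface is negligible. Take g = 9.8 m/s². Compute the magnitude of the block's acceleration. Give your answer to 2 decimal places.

8.12 m/s²

Resolving the weight along the incline: the component pulling the block down the slope is mg sin 56° = 25 × 9.8 × 0.8290 = 203.105 N, and the normal force is N = mg cos 56° = 25 × 9.8 × 0.5592 = 137.004 N.
With no friction the net force along the incline is 203.105 N, so a = g sin 56° = 203.105 / 25 = 8.1242 m/s².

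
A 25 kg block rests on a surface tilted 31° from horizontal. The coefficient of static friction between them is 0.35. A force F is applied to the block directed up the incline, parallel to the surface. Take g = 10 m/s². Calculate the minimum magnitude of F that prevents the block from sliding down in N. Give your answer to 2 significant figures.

The normal force is N = mg cos 31° = 214.292 N. With F at its minimum the block is on the verge of sliding down, so static friction is at its maximum μ_s N = 0.35 × 214.292 = 75.002 N and acts up the slope.
Equilibrium along the incline: F + μ_s N = mg sin 31°, so F = 128.760 − 75.002 = 53.758 N.

54 N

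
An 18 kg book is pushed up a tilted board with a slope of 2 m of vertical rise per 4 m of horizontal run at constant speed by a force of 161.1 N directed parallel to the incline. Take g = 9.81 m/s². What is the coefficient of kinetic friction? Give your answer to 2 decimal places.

0.52

At constant speed ΣF = 0 along the incline. The applied 161.1 N acts up the slope; the weight component mg sin 26.57° = 78.969 N and kinetic friction μN both act down the slope.
So 161.1 = 78.969 + μ × 157.938, giving μ = (161.1 − 78.969) / 157.938 = 0.5200.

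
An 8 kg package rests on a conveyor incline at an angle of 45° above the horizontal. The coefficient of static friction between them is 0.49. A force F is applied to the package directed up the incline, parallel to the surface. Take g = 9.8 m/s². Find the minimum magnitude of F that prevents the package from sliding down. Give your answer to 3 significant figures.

28.3 N

The normal force is N = mg cos 45° = 55.437 N. With F at its minimum the package is on the verge of sliding down, so static friction is at its maximum μ_s N = 0.49 × 55.437 = 27.164 N and acts up the slope.
Equilibrium along the incline: F + μ_s N = mg sin 45°, so F = 55.437 − 27.164 = 28.273 N.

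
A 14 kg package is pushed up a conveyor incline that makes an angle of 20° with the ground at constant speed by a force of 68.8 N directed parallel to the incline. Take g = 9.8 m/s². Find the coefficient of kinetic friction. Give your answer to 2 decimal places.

At constant speed ΣF = 0 along the incline. The applied 68.8 N acts up the slope; the weight component mg sin 20° = 46.925 N and kinetic friction μN both act down the slope.
So 68.8 = 46.925 + μ × 128.926, giving μ = (68.8 − 46.925) / 128.926 = 0.1697.

0.17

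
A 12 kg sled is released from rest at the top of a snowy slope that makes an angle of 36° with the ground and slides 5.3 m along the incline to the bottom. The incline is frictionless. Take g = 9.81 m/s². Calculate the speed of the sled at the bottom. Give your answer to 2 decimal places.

The weight component along the incline is mg sin 36° = 69.194 N and the normal force is N = mg cos 36° = 95.237 N.
With no friction, a = g sin 36° = 5.7662 m/s².
Starting from rest over a distance of 5.3 m, v² = 2aL = 2 × 5.7662 × 5.3 = 61.1217, so v = 7.8180 m/s.

7.82 m/s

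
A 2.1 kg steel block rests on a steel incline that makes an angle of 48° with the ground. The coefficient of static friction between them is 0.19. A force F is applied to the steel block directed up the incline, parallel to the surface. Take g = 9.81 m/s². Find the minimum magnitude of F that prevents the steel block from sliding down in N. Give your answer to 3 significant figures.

The normal force is N = mg cos 48° = 13.785 N. With F at its minimum the steel block is on the verge of sliding down, so static friction is at its maximum μ_s N = 0.19 × 13.785 = 2.619 N and acts up the slope.
Equilibrium along the incline: F + μ_s N = mg sin 48°, so F = 15.310 − 2.619 = 12.691 N.

12.7 N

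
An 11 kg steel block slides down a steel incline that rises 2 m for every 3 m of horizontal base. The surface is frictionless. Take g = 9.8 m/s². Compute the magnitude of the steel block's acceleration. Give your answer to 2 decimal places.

5.44 m/s²

Resolving the weight along the incline: the component pulling the steel block down the slope is mg sin 33.69° = 11 × 9.8 × 0.5547 = 59.797 N, and the normal force is N = mg cos 33.69° = 11 × 9.8 × 0.8321 = 89.700 N.
With no friction the net force along the incline is 59.797 N, so a = g sin 33.69° = 59.797 / 11 = 5.4361 m/s².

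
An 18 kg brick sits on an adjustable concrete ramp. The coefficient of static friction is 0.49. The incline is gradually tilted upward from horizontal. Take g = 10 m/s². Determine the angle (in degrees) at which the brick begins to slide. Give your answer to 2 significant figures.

At the threshold of sliding, static friction is at its maximum μ_s N and exactly balances the weight component along the incline: mg sin θ = μ_s mg cos θ.
Hence tan θ = μ_s = 0.49, so θ = arctan(0.49) = 26.1049°.

26°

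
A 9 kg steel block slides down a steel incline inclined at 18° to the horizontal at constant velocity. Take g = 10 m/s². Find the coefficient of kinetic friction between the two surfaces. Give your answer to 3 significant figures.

0.325

At constant velocity the net force along the incline is zero: mg sin 18° = μ mg cos 18°.
So μ = tan 18° = 0.3090 / 0.9511 = 0.3249.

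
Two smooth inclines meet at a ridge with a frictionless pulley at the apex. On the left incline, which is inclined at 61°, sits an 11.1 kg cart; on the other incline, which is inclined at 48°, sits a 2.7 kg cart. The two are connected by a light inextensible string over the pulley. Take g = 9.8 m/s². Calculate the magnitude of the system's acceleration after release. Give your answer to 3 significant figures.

5.47 m/s²

Resolve each weight along its own incline: the 11.1 kg mass has component 11.1 × 9.8 × sin 61° = 95.141 N down its slope, and the 2.7 kg mass has 2.7 × 9.8 × sin 48° = 19.664 N down its slope.
The 11.1 kg side's 95.141 N exceeds the other side's 19.664 N, so that mass slides down and the 2.7 kg mass slides up. Taking that direction as positive, Newton's second law for the whole system gives 95.141 − 19.664 = (11.1 + 2.7) a, so a = 75.477 / 13.8 = 5.4693 m/s².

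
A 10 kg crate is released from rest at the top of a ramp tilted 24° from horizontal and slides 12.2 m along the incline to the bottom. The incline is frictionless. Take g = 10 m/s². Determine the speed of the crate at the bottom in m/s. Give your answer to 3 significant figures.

The weight component along the incline is mg sin 24° = 40.674 N and the normal force is N = mg cos 24° = 91.355 N.
With no friction, a = g sin 24° = 4.0674 m/s².
Starting from rest over a distance of 12.2 m, v² = 2aL = 2 × 4.0674 × 12.2 = 99.2446, so v = 9.9622 m/s.

9.96 m/s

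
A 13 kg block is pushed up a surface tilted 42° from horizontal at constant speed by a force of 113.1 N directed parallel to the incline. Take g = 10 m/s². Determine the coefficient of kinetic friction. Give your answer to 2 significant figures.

At constant speed ΣF = 0 along the incline. The applied 113.1 N acts up the slope; the weight component mg sin 42° = 86.987 N and kinetic friction μN both act down the slope.
So 113.1 = 86.987 + μ × 96.609, giving μ = (113.1 − 86.987) / 96.609 = 0.2703.

0.27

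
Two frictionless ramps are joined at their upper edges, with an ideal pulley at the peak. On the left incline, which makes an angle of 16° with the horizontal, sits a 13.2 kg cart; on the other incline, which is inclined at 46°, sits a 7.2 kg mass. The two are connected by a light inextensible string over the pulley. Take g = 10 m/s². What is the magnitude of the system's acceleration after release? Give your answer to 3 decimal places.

Resolve each weight along its own incline: the 13.2 kg mass has component 13.2 × 10 × sin 16° = 36.384 N down its slope, and the 7.2 kg mass has 7.2 × 10 × sin 46° = 51.792 N down its slope.
The 7.2 kg side's 51.792 N exceeds the other side's 36.384 N, so that mass slides down and the 13.2 kg mass slides up. Taking that direction as positive, Newton's second law for the whole system gives 51.792 − 36.384 = (13.2 + 7.2) a, so a = 15.408 / 20.4 = 0.7553 m/s².

0.755 m/s²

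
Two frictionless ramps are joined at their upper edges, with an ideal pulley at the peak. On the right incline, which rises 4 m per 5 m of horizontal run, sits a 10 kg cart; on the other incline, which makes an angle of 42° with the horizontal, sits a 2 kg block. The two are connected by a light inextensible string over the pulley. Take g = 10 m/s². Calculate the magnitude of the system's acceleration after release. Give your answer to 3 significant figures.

4.09 m/s²

Resolve each weight along its own incline: the 10 kg mass has component 10 × 10 × sin 38.66° = 62.470 N down its slope, and the 2 kg mass has 2 × 10 × sin 42° = 13.383 N down its slope.
The 10 kg side's 62.470 N exceeds the other side's 13.383 N, so that mass slides down and the 2 kg mass slides up. Taking that direction as positive, Newton's second law for the whole system gives 62.470 − 13.383 = (10 + 2) a, so a = 49.087 / 12 = 4.0906 m/s².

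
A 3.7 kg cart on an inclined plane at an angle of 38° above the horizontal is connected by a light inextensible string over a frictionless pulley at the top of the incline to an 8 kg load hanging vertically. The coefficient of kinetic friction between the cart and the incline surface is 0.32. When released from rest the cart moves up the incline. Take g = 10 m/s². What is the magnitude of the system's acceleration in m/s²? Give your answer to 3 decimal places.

For the cart on the incline: the weight component along the slope is m₁g sin 38° = 3.7 × 10 × 0.6157 = 22.781 N and the normal force is N = m₁g cos 38° = 29.156 N.
Kinetic friction opposes the cart's motion up the incline: f = μN = 0.32 × 29.156 = 9.330 N acting down the slope.
Newton's second law for the cart (up-slope positive): T − 22.781 − 9.330 = 3.7 a. For the hanging load (downward positive): 8 × 10 − T = 8 a.
Adding the two equations eliminates T: 47.889 = 11.7 a, so a = 4.0931 m/s².

4.093 m/s²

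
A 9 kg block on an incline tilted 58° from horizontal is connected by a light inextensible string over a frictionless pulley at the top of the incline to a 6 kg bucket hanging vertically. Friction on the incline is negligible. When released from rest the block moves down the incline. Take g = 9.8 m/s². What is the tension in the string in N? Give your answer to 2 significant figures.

65 N

For the block on the incline: the weight component along the slope is m₁g sin 58° = 9 × 9.8 × 0.8480 = 74.794 N and the normal force is N = m₁g cos 58° = 46.739 N.
Newton's second law for the block (down-slope positive): 74.794 − T = 9 a. For the hanging bucket (upward positive): T − 6 × 9.8 = 6 a.
Adding the two equations eliminates T: 15.994 = 15 a, so a = 1.0663 m/s².
Then from the hanging bucket's equation, T = 6 × (9.8 + 1.0663) = 65.198 N.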